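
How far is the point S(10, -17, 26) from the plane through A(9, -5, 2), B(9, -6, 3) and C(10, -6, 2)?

13/√3

AB = (0, -1, 1) and AC = (1, -1, 0), so a normal is n = AB × AC = (1, 1, 1).
Then n·(10, -17, 26) - 6 = 13.
|n| = √(1 + 1 + 1) = √3, so the distance is |13|/√3 = 13/√3.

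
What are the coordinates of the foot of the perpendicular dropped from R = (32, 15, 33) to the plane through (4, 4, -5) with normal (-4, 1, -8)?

n = (-4, 1, -8), |n|² = 81, and n·R − 28 = -405.
t = -405/81 = -5, so the foot is R − t·n = (32, 15, 33) − (-5)·(-4, 1, -8) = (12, 20, -7).

(12, 20, -7)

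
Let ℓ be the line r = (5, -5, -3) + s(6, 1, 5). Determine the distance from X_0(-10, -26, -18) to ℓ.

Direction vector d = (6, 1, 5).
AP = (-15, -21, -15), and AP × d = (-90, -15, 111).
|AP × d|² = 20646 and |d|² = 62, so the distance is √(20646/62) = √333 = 3√37.

3√37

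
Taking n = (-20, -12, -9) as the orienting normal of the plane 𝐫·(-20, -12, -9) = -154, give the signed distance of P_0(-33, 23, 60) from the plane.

n·P_0 − (-154) = -2.
|n| = 25, so the signed distance is -2/25.

-2/25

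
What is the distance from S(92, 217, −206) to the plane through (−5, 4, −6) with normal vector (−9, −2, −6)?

The plane has equation n·(r − (−5, 4, −6)) = 0, i.e. n·r = 73.
d = |(-9)·92 + (-2)·217 + (-6)·(-206) − 73| / √(81 + 4 + 36) = |-99| / 11 = 9.

9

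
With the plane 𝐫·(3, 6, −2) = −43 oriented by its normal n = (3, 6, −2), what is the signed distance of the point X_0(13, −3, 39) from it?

n·X_0 − (-43) = -14.
|n| = 7, so the signed distance is -14/7 = -2.

-2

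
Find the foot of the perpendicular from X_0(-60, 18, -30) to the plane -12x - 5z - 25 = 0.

n = (-12, 0, -5), |n|² = 169, and n·X_0 − 25 = 845.
t = 845/169 = 5, so the foot is X_0 − t·n = (-60, 18, -30) − 5·(-12, 0, -5) = (0, 18, -5).

(0, 18, -5)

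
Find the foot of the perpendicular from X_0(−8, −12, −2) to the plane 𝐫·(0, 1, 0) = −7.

(-8, -7, -2)

The perpendicular from X_0 has direction n = (0, 1, 0): r = (−8, −12, −2) + μ(0, 1, 0).
Substitute into the plane: n·(X_0 + μn) = -7 gives -12 + 1μ = -7, so μ = 5.
Foot = (−8, −12, −2) + 5·(0, 1, 0) = (−8, −7, −2).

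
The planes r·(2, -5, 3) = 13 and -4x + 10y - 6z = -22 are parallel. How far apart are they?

2/√38

Divide the second equation by -2 to match normals: 2x - 5y + 3z = 11.
With common normal n = (2, -5, 3) (|n| = √38), the distance is |13 − 11|/|n| = 2/√38.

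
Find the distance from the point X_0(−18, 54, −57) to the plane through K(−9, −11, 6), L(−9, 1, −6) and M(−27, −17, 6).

KL = (0, 12, −12) and KM = (−18, −6, 0), so a normal is n = KL × KM = (−72, 216, 216).
n = (−72, 216, 216); n·P − (-432) = 1080; |n| = 72√19; distance = 1080/(72√19) = 15√19/19.

15/√19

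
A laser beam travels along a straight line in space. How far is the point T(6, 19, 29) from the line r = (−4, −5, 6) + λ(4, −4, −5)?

Direction vector d = (4, −4, −5).
AP = (10, 24, 23); AP·d = -171, |AP|² = 1205, |d|² = 57.
distance² = |AP|² − (AP·d)²/|d|² = 1205 − 29241/57 = 692, so the distance is 2√173.

2√173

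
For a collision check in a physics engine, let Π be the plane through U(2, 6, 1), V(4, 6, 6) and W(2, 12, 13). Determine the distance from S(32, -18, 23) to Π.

2√5/3

UV = (2, 0, 5) and UW = (0, 6, 12), so a normal is n = UV × UW = (-30, -24, 12).
Then n·(32, -18, 23) - (-192) = -60.
|n| = √(900 + 576 + 144) = 18√5, so the distance is |-60|/(18√5) = 2√5/3.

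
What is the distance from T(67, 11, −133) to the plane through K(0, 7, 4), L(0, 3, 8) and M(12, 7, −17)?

7

KL = (0, −4, 4) and KM = (12, 0, −21), so a normal is n = KL × KM = (84, 48, 48).
d = |84·67 + 48·11 + 48·(-133) − 528| / √(7056 + 2304 + 2304) = |-756| / 108 = 7.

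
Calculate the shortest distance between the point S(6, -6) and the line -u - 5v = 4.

The normal to the line is n = (-1, -5) with |n| = √26.
|n·S − 4| = |24 − 4| = 20, so the distance is 20/√26.

10√26/13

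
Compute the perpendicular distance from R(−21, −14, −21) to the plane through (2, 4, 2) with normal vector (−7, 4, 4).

1/3

The plane has equation n·(r − (2, 4, 2)) = 0, i.e. n·r = 10.
n = (−7, 4, 4); n·P − 10 = -3; |n| = 9; distance = 3/9 = 1/3.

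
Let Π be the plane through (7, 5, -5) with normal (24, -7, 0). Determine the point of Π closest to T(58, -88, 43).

(-14, -67, 43)

The perpendicular from T has direction n = (24, -7, 0): r = (58, -88, 43) + μ(24, -7, 0).
Substitute into the plane: n·(T + μn) = 133 gives 2008 + 625μ = 133, so μ = -3.
Foot = (58, -88, 43) + (-3)·(24, -7, 0) = (-14, -67, 43).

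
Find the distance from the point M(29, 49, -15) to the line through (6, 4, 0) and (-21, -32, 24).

A direction vector is d = (-27, -36, 24).
AP = (23, 45, -15); AP·d = -2601, |AP|² = 2779, |d|² = 2601.
distance² = |AP|² − (AP·d)²/|d|² = 2779 − 6765201/2601 = 178, so the distance is √178.

√178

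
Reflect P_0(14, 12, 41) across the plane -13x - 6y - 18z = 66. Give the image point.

n = (-13, -6, -18), |n|² = 529, n·P_0 − 66 = -1058, so t = -1058/529 = -2.
Foot F = P_0 − (-2)·n = (-12, 0, 5); the reflection is 2F − P_0 = (-38, -12, -31).

(-38, -12, -31)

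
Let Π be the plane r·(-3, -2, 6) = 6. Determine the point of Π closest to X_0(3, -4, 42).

(18, 6, 12)

The perpendicular from X_0 has direction n = (-3, -2, 6): r = (3, -4, 42) + λ(-3, -2, 6).
Substitute into the plane: n·(X_0 + λn) = 6 gives 251 + 49λ = 6, so λ = -5.
Foot = (3, -4, 42) + (-5)·(-3, -2, 6) = (18, 6, 12).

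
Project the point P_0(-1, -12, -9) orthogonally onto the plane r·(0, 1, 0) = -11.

n = (0, 1, 0), |n|² = 1, and n·P_0 − (-11) = -1.
t = -1/1 = -1, so the foot is P_0 − t·n = (-1, -12, -9) − (-1)·(0, 1, 0) = (-1, -11, -9).

(-1, -11, -9)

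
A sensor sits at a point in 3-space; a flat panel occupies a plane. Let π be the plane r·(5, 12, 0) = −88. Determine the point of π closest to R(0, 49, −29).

n = (5, 12, 0), |n|² = 169, and n·R − (-88) = 676.
t = 676/169 = 4, so the foot is R − t·n = (0, 49, −29) − 4·(5, 12, 0) = (−20, 1, −29).

(-20, 1, -29)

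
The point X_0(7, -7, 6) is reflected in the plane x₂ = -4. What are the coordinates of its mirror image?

With n = (0, 1, 0), the signed offset is (n·X_0 − (-4))/|n|² = -3/1 = -3.
X_0' = X_0 − 2t·n = (7, -7, 6) − (-6)·(0, 1, 0) = (7, -1, 6).

(7, -1, 6)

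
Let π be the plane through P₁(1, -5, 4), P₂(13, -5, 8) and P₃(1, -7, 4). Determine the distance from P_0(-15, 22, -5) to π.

11√10/10

P₁P₂ = (12, 0, 4) and P₁P₃ = (0, -2, 0), so a normal is n = P₁P₂ × P₁P₃ = (8, 0, -24).
n = (8, 0, -24); n·P − (-88) = 88; |n| = 8√10; distance = 88/(8√10) = 11/√10.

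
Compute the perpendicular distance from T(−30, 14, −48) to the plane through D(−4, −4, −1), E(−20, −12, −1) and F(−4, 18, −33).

1

DE = (−16, −8, 0) and DF = (0, 22, −32), so a normal is n = DE × DF = (256, −512, −352).
Then n·(−30, 14, −48) − 1376 = 672.
|n| = √(65536 + 262144 + 123904) = 672, so the distance is |672|/672 = 1.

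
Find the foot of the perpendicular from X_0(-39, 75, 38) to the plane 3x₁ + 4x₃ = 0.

The perpendicular from X_0 has direction n = (3, 0, 4): r = (-39, 75, 38) + λ(3, 0, 4).
Substitute into the plane: n·(X_0 + λn) = 0 gives 35 + 25λ = 0, so λ = -7/5.
Foot = (-39, 75, 38) + (-7/5)·(3, 0, 4) = (-216/5, 75, 162/5).

(-216/5, 75, 162/5)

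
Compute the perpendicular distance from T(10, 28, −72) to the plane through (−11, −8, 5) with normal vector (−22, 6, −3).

The plane has equation n·(r − (−11, −8, 5)) = 0, i.e. n·r = 179.
d = |(-22)·10 + 6·28 + (-3)·(-72) − 179| / √(484 + 36 + 9) = |-15| / 23 = 15/23.

15/23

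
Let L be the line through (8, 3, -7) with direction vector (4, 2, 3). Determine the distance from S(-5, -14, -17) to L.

√94

Direction vector d = (4, 2, 3).
AP = (-13, -17, -10); AP·d = -116, |AP|² = 558, |d|² = 29.
distance² = |AP|² − (AP·d)²/|d|² = 558 − 13456/29 = 94, so the distance is √94.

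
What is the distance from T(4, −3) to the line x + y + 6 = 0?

d = |1·4 + 1·(-3) − (-6)| / √(1 + 1) = |7|/√2 = 7/√2.

7√2/2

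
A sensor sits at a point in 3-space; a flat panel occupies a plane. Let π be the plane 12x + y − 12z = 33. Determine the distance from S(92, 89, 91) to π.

4

Normal vector n = (12, 1, −12), and n·(92, 89, 91) − 33 = 68.
|n| = √(144 + 1 + 144) = 17, so the distance is |68|/17 = 4.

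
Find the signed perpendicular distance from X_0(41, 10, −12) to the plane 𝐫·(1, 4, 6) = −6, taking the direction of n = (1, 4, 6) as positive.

15/√53

n·X_0 − (-6) = 15.
|n| = √53, so the signed distance is 15/√53.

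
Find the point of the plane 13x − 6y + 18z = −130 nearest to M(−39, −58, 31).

(-52, -52, 13)

The perpendicular from M has direction n = (13, −6, 18): r = (−39, −58, 31) + λ(13, −6, 18).
Substitute into the plane: n·(M + λn) = -130 gives 399 + 529λ = -130, so λ = -1.
Foot = (−39, −58, 31) + (-1)·(13, −6, 18) = (−52, −52, 13).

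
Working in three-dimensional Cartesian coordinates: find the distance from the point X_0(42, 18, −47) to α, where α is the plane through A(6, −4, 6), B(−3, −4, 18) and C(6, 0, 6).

3

AB = (−9, 0, 12) and AC = (0, 4, 0), so a normal is n = AB × AC = (−48, 0, −36).
n = (−48, 0, −36); n·P − (-504) = 180; |n| = 60; distance = 180/60 = 3.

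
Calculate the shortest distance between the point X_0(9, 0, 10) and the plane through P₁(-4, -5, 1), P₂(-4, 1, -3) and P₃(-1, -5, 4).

P₁P₂ = (0, 6, -4) and P₁P₃ = (3, 0, 3), so a normal is n = P₁P₂ × P₁P₃ = (18, -12, -18).
Then n·(9, 0, 10) - (-30) = 12.
|n| = √(324 + 144 + 324) = 6√22, so the distance is |12|/(6√22) = √22/11.

2/√22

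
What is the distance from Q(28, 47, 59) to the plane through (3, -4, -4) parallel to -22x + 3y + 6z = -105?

Parallel planes share the normal n = (-22, 3, 6); since (3, -4, -4) lies on the plane, its equation is -22x + 3y + 6z = -102.
d = |(-22)·28 + 3·47 + 6·59 − (-102)| / √(484 + 9 + 36) = |-19| / 23 = 19/23.

19/23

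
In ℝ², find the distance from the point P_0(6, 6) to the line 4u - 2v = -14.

d = |4·6 + (-2)·6 − (-14)| / √(16 + 4) = |26|/(2√5) = 13/√5.

13√5/5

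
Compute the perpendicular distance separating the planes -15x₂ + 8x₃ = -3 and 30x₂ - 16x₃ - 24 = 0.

9/17

Divide the second equation by -2 to match normals: -15x₂ + 8x₃ = -12.
With common normal n = (0, -15, 8) (|n| = 17), the distance is |(-3) − (-12)|/|n| = 9/17.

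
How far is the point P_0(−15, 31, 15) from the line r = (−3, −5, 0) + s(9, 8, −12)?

3√185

Direction vector d = (9, 8, −12).
AP = (−12, 36, 15), and AP × d = (−552, −9, −420).
|AP × d|² = 481185 and |d|² = 289, so the distance is √(481185/289) = √1665 = 3√185.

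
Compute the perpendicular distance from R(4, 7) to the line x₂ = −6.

The normal to the line is n = (0, 1) with |n| = 1.
|n·R − (-6)| = |7 − (-6)| = 13, so the distance is 13/1 = 13.

13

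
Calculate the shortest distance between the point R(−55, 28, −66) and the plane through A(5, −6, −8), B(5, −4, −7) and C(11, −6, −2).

AB = (0, 2, 1) and AC = (6, 0, 6), so a normal is n = AB × AC = (12, 6, −12).
Then n·(−55, 28, −66) − 120 = 180.
|n| = √(144 + 36 + 144) = 18, so the distance is |180|/18 = 10.

10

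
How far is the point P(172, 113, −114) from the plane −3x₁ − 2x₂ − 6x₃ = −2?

8

d = |(-3)·172 + (-2)·113 + (-6)·(-114) − (-2)| / √(9 + 4 + 36) = |-56| / 7 = 8.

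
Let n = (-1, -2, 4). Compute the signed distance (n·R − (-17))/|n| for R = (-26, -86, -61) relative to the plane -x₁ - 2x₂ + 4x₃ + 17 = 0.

-29/√21

n·R − (-17) = -29.
|n| = √21, so the signed distance is -29/√21.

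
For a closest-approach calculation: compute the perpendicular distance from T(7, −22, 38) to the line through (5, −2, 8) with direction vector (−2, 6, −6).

2√22

Direction vector d = (−2, 6, −6).
AP = (2, −20, 30), and AP × d = (−60, −48, −28).
|AP × d|² = 6688 and |d|² = 76, so the distance is √(6688/76) = √88 = 2√22.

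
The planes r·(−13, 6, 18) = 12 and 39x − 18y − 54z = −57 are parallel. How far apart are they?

7/23

Divide the second equation by -3 to match normals: −13x + 6y + 18z = 19.
Both planes have normal n = (−13, 6, 18), |n| = 23. Any point on the first plane is at distance |19 − 12|/|n| = 7/23 from the second.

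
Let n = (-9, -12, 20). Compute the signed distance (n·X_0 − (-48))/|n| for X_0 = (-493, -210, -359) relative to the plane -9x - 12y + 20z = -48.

-7

n·X_0 − (-48) = -175.
|n| = 25, so the signed distance is -175/25 = -7.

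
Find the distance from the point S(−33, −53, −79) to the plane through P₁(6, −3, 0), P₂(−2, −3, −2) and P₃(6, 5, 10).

P₁P₂ = (−8, 0, −2) and P₁P₃ = (0, 8, 10), so a normal is n = P₁P₂ × P₁P₃ = (16, 80, −64).
n = (16, 80, −64); n·P − (-144) = 432; |n| = 16√42; distance = 432/(16√42) = 9√42/14.

27/√42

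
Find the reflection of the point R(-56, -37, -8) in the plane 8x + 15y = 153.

(8, 83, -8)

With n = (8, 15, 0), the signed offset is (n·R − 153)/|n|² = -1156/289 = -4.
R' = R − 2t·n = (-56, -37, -8) − (-8)·(8, 15, 0) = (8, 83, -8).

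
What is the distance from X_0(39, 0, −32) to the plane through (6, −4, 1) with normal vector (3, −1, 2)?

29√14/14

The plane has equation n·(r − (6, −4, 1)) = 0, i.e. n·r = 24.
Then n·(39, 0, −32) − 24 = 29.
|n| = √(9 + 1 + 4) = √14, so the distance is |29|/√14 = 29/√14.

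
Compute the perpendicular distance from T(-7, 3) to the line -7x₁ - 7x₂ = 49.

d = |(-7)·(-7) + (-7)·3 − 49| / √(49 + 49) = |-21|/(7√2) = 3√2/2.

3√2/2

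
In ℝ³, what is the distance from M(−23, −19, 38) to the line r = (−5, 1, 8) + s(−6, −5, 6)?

Direction vector d = (−6, −5, 6).
AP = (−18, −20, 30); AP·d = 388, |AP|² = 1624, |d|² = 97.
distance² = |AP|² − (AP·d)²/|d|² = 1624 − 150544/97 = 72, so the distance is 6√2.

6√2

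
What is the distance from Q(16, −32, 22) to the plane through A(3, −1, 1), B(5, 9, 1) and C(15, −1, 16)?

AB = (2, 10, 0) and AC = (12, 0, 15), so a normal is n = AB × AC = (150, −30, −120).
d = |150·16 + (-30)·(-32) + (-120)·22 − 360| / √(22500 + 900 + 14400) = |360| / (30√42) = 12/√42.

2√42/7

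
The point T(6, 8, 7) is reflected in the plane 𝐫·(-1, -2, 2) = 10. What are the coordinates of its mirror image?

n = (-1, -2, 2), |n|² = 9, n·T − 10 = -18, so t = -18/9 = -2.
Foot F = T − (-2)·n = (4, 4, 11); the reflection is 2F − T = (2, 0, 15).

(2, 0, 15)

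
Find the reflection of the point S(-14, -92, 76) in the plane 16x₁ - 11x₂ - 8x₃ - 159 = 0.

With n = (16, -11, -8), the signed offset is (n·S − 159)/|n|² = 21/441 = 1/21.
S' = S − 2t·n = (-14, -92, 76) − (2/21)·(16, -11, -8) = (-326/21, -1910/21, 1612/21).

(-326/21, -1910/21, 1612/21)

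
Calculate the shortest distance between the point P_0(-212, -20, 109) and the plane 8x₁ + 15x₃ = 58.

7

d = |8·(-212) + 15·109 − 58| / √(64 + 0 + 225) = |-119| / 17 = 7.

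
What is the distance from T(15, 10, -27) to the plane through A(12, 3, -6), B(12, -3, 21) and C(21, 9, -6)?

AB = (0, -6, 27) and AC = (9, 6, 0), so a normal is n = AB × AC = (-162, 243, 54).
Then n·(15, 10, -27) - (-1539) = 81.
|n| = √(26244 + 59049 + 2916) = 297, so the distance is |81|/297 = 3/11.

3/11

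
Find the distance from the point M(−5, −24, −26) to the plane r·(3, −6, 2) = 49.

d = |3·(-5) + (-6)·(-24) + 2·(-26) − 49| / √(9 + 36 + 4) = |28| / 7 = 4.

4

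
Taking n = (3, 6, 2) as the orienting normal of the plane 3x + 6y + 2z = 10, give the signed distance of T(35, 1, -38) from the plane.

25/7

n·T − 10 = 25.
|n| = 7, so the signed distance is 25/7.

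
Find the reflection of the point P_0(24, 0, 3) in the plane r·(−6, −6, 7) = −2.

(12, -12, 17)

n = (−6, −6, 7), |n|² = 121, n·P_0 − (-2) = -121, so t = -121/121 = -1.
Foot F = P_0 − (-1)·n = (18, −6, 10); the reflection is 2F − P_0 = (12, −12, 17).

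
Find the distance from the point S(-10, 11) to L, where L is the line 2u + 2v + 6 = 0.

d = |2·(-10) + 2·11 − (-6)| / √(4 + 4) = |8|/(2√2) = 2√2.

2√2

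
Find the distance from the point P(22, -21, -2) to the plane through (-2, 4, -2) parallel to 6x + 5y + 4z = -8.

19√77/77

Parallel planes share the normal n = (6, 5, 4); since (-2, 4, -2) lies on the plane, its equation is 6x + 5y + 4z = 0.
Then n·(22, -21, -2) - 0 = 19.
|n| = √(36 + 25 + 16) = √77, so the distance is |19|/√77 = 19/√77.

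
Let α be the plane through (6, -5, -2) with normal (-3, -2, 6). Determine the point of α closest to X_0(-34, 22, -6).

(-220/7, 166/7, -78/7)

n = (-3, -2, 6), |n|² = 49, and n·X_0 − (-20) = 42.
t = 42/49 = 6/7, so the foot is X_0 − t·n = (-34, 22, -6) − (6/7)·(-3, -2, 6) = (-220/7, 166/7, -78/7).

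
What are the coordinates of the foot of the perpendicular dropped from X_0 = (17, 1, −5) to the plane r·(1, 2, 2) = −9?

The perpendicular from X_0 has direction n = (1, 2, 2): r = (17, 1, −5) + μ(1, 2, 2).
Substitute into the plane: n·(X_0 + μn) = -9 gives 9 + 9μ = -9, so μ = -2.
Foot = (17, 1, −5) + (-2)·(1, 2, 2) = (15, −3, −9).

(15, -3, -9)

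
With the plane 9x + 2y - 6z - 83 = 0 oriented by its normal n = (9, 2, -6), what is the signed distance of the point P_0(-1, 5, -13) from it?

n·P_0 − 83 = -4.
|n| = 11, so the signed distance is -4/11.

-4/11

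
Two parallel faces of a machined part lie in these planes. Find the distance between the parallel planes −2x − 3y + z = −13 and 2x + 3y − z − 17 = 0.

Divide the second equation by -1 to match normals: −2x − 3y + z = -17.
Both planes have normal n = (−2, −3, 1), |n| = √14. Any point on the first plane is at distance |(-17) − (-13)|/|n| = 4/√14 from the second.

2√14/7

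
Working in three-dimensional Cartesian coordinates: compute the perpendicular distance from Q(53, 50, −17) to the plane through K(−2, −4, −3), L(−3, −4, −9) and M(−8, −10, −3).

20/√73

KL = (−1, 0, −6) and KM = (−6, −6, 0), so a normal is n = KL × KM = (−36, 36, 6).
Then n·(53, 50, −17) − (−90) = −120.
|n| = √(1296 + 1296 + 36) = 6√73, so the distance is |-120|/(6√73) = 20/√73.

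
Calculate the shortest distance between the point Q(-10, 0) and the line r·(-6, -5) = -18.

78√61/61

The normal to the line is n = (-6, -5) with |n| = √61.
|n·Q − (-18)| = |60 − (-18)| = 78, so the distance is 78/√61 = 78√61/61.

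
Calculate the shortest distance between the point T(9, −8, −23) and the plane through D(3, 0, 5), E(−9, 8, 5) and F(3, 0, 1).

DE = (−12, 8, 0) and DF = (0, 0, −4), so a normal is n = DE × DF = (−32, −48, 0).
d = |(-32)·9 + (-48)·(-8) − (-96)| / √(1024 + 2304 + 0) = |192| / (16√13) = 12/√13.

12/√13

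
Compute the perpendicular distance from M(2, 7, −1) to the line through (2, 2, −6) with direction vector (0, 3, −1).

2√10

Direction vector d = (0, 3, −1).
AP = (0, 5, 5); AP·d = 10, |AP|² = 50, |d|² = 10.
distance² = |AP|² − (AP·d)²/|d|² = 50 − 100/10 = 40, so the distance is 2√10.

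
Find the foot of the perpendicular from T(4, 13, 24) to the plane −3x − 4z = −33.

(-5, 13, 12)

The perpendicular from T has direction n = (−3, 0, −4): r = (4, 13, 24) + λ(−3, 0, −4).
Substitute into the plane: n·(T + λn) = -33 gives -108 + 25λ = -33, so λ = 3.
Foot = (4, 13, 24) + 3·(−3, 0, −4) = (−5, 13, 12).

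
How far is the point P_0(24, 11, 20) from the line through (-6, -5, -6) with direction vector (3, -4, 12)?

34

Direction vector d = (3, -4, 12).
AP = (30, 16, 26); AP·d = 338, |AP|² = 1832, |d|² = 169.
distance² = |AP|² − (AP·d)²/|d|² = 1832 − 114244/169 = 1156, so the distance is 34.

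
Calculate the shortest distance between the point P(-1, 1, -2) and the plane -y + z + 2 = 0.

n = (0, -1, 1); n·P − (-2) = -1; |n| = √2; distance = 1/√2 = √2/2.

1/√2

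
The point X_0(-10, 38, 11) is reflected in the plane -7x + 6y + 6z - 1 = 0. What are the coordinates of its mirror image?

With n = (-7, 6, 6), the signed offset is (n·X_0 − 1)/|n|² = 363/121 = 3.
X_0' = X_0 − 2t·n = (-10, 38, 11) − 6·(-7, 6, 6) = (32, 2, -25).

(32, 2, -25)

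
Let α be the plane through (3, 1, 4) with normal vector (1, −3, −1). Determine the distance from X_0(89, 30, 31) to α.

The plane has equation n·(r − (3, 1, 4)) = 0, i.e. n·r = -4.
Then n·(89, 30, 31) − (−4) = −28.
|n| = √(1 + 9 + 1) = √11, so the distance is |-28|/√11 = 28/√11.

28√11/11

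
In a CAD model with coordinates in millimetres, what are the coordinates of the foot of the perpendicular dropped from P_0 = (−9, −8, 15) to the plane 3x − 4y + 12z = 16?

(-12, -4, 3)

n = (3, −4, 12), |n|² = 169, and n·P_0 − 16 = 169.
t = 169/169 = 1, so the foot is P_0 − t·n = (−9, −8, 15) − 1·(3, −4, 12) = (−12, −4, 3).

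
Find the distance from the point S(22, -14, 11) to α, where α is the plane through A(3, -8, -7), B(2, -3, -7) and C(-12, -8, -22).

AB = (-1, 5, 0) and AC = (-15, 0, -15), so a normal is n = AB × AC = (-75, -15, 75).
Then n·(22, -14, 11) - (-630) = 15.
|n| = √(5625 + 225 + 5625) = 15√51, so the distance is |15|/(15√51) = 1/√51.

1/√51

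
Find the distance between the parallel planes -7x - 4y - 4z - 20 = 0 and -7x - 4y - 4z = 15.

5/9

With common normal n = (-7, -4, -4) (|n| = 9), the distance is |20 − 15|/|n| = 5/9.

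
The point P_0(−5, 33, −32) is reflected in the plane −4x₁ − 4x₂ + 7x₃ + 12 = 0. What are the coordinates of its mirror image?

With n = (−4, −4, 7), the signed offset is (n·P_0 − (-12))/|n|² = -324/81 = -4.
P_0' = P_0 − 2t·n = (−5, 33, −32) − (-8)·(−4, −4, 7) = (−37, 1, 24).

(-37, 1, 24)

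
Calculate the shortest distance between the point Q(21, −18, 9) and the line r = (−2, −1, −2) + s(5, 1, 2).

Direction vector d = (5, 1, 2).
AP = (23, −17, 11), and AP × d = (−45, 9, 108).
|AP × d|² = 13770 and |d|² = 30, so the distance is √(13770/30) = √459 = 3√51.

3√51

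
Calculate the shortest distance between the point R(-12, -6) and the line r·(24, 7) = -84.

The normal to the line is n = (24, 7) with |n| = 25.
|n·R − (-84)| = |-330 − (-84)| = 246, so the distance is 246/25.

246/25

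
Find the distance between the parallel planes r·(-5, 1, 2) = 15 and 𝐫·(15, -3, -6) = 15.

Divide the second equation by -3 to match normals: -5x + y + 2z = -5.
With common normal n = (-5, 1, 2) (|n| = √30), the distance is |15 − (-5)|/|n| = 20/√30 = 2√30/3.

20/√30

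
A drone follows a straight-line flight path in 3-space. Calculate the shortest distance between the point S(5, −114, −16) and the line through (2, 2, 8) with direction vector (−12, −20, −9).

3√449

Direction vector d = (−12, −20, −9).
AP = (3, −116, −24), and AP × d = (564, 315, −1452).
|AP × d|² = 2525625 and |d|² = 625, so the distance is √(2525625/625) = √4041 = 3√449.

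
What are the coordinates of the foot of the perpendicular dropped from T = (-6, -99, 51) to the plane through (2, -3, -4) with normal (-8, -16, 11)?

(34, -19, -4)

The perpendicular from T has direction n = (-8, -16, 11): r = (-6, -99, 51) + μ(-8, -16, 11).
Substitute into the plane: n·(T + μn) = -12 gives 2193 + 441μ = -12, so μ = -5.
Foot = (-6, -99, 51) + (-5)·(-8, -16, 11) = (34, -19, -4).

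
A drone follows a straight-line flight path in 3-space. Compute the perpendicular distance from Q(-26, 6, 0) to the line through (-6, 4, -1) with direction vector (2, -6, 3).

Direction vector d = (2, -6, 3).
AP = (-20, 2, 1); AP·d = -49, |AP|² = 405, |d|² = 49.
distance² = |AP|² − (AP·d)²/|d|² = 405 − 2401/49 = 356, so the distance is 2√89.

2√89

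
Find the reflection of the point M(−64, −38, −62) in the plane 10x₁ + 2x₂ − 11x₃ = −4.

With n = (10, 2, −11), the signed offset is (n·M − (-4))/|n|² = -30/225 = -2/15.
M' = M − 2t·n = (−64, −38, −62) − (-4/15)·(10, 2, −11) = (−184/3, −562/15, −974/15).

(-184/3, -562/15, -974/15)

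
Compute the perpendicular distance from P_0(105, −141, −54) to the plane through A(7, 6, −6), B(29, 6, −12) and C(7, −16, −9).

AB = (22, 0, −6) and AC = (0, −22, −3), so a normal is n = AB × AC = (−132, 66, −484).
d = |(-132)·105 + 66·(-141) + (-484)·(-54) − 2376| / √(17424 + 4356 + 234256) = |594| / 506 = 27/23.

27/23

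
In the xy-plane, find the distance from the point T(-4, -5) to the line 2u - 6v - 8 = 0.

d = |2·(-4) + (-6)·(-5) − 8| / √(4 + 36) = |14|/(2√10) = 7/√10.

7/√10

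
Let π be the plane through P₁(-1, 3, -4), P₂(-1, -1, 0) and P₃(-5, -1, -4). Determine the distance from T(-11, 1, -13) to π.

P₁P₂ = (0, -4, 4) and P₁P₃ = (-4, -4, 0), so a normal is n = P₁P₂ × P₁P₃ = (16, -16, -16).
Then n·(-11, 1, -13) - 0 = 16.
|n| = √(256 + 256 + 256) = 16√3, so the distance is |16|/(16√3) = 1/√3.

√3/3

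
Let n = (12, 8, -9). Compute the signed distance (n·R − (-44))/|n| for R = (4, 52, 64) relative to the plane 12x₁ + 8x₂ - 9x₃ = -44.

-4

n·R − (-44) = -68.
|n| = 17, so the signed distance is -68/17 = -4.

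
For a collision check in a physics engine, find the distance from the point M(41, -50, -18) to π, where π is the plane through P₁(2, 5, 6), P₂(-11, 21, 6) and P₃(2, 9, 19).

5/21

P₁P₂ = (-13, 16, 0) and P₁P₃ = (0, 4, 13), so a normal is n = P₁P₂ × P₁P₃ = (208, 169, -52).
Then n·(41, -50, -18) - 949 = 65.
|n| = √(43264 + 28561 + 2704) = 273, so the distance is |65|/273 = 5/21.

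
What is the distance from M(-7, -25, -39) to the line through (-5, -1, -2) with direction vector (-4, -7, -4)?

Direction vector d = (-4, -7, -4).
AP = (-2, -24, -37); AP·d = 324, |AP|² = 1949, |d|² = 81.
distance² = |AP|² − (AP·d)²/|d|² = 1949 − 104976/81 = 653, so the distance is √653.

√653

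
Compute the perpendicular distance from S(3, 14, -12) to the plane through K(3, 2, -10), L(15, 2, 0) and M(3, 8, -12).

KL = (12, 0, 10) and KM = (0, 6, -2), so a normal is n = KL × KM = (-60, 24, 72).
Then n·(3, 14, -12) - (-852) = 144.
|n| = √(3600 + 576 + 5184) = 12√65, so the distance is |144|/(12√65) = 12√65/65.

12√65/65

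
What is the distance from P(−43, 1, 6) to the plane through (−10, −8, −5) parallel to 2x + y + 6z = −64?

Parallel planes share the normal n = (2, 1, 6); since (−10, −8, −5) lies on the plane, its equation is 2x + y + 6z = -58.
Then n·(−43, 1, 6) − (−58) = 9.
|n| = √(4 + 1 + 36) = √41, so the distance is |9|/√41 = 9√41/41.

9√41/41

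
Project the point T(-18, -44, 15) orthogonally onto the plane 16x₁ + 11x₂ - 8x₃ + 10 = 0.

The perpendicular from T has direction n = (16, 11, -8): r = (-18, -44, 15) + t(16, 11, -8).
Substitute into the plane: n·(T + tn) = -10 gives -892 + 441t = -10, so t = 2.
Foot = (-18, -44, 15) + 2·(16, 11, -8) = (14, -22, -1).

(14, -22, -1)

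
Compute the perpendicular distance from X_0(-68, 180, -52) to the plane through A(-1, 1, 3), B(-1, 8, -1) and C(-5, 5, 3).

7

AB = (0, 7, -4) and AC = (-4, 4, 0), so a normal is n = AB × AC = (16, 16, 28).
Then n·(-68, 180, -52) - 84 = 252.
|n| = √(256 + 256 + 784) = 36, so the distance is |252|/36 = 7.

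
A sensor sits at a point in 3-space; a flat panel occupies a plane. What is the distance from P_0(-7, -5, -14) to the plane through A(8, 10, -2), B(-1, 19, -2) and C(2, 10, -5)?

√6

AB = (-9, 9, 0) and AC = (-6, 0, -3), so a normal is n = AB × AC = (-27, -27, 54).
n = (-27, -27, 54); n·P − (-594) = 162; |n| = 27√6; distance = 162/(27√6) = √6.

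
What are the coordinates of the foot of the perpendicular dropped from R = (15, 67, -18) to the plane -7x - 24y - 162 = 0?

The perpendicular from R has direction n = (-7, -24, 0): r = (15, 67, -18) + μ(-7, -24, 0).
Substitute into the plane: n·(R + μn) = 162 gives -1713 + 625μ = 162, so μ = 3.
Foot = (15, 67, -18) + 3·(-7, -24, 0) = (-6, -5, -18).

(-6, -5, -18)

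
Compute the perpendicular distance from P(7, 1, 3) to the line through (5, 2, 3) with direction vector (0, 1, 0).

2

Direction vector d = (0, 1, 0).
AP = (2, -1, 0); AP·d = -1, |AP|² = 5, |d|² = 1.
distance² = |AP|² − (AP·d)²/|d|² = 5 − 1/1 = 4, so the distance is 2.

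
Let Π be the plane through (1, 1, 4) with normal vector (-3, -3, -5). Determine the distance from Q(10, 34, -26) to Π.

24√43/43

The plane has equation n·(r − (1, 1, 4)) = 0, i.e. n·r = -26.
n = (-3, -3, -5); n·P − (-26) = 24; |n| = √43; distance = 24/√43 = 24√43/43.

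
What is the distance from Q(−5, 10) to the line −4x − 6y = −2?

The normal to the line is n = (−4, −6) with |n| = 2√13.
|n·Q − (-2)| = |-40 − (-2)| = 38, so the distance is 38/(2√13) = 19/√13.

19/√13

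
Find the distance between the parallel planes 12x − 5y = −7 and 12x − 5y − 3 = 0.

10/13

With common normal n = (12, −5, 0) (|n| = 13), the distance is |(-7) − 3|/|n| = 10/13.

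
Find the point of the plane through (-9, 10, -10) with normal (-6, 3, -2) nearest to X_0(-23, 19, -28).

(-5, 10, -22)

The perpendicular from X_0 has direction n = (-6, 3, -2): r = (-23, 19, -28) + λ(-6, 3, -2).
Substitute into the plane: n·(X_0 + λn) = 104 gives 251 + 49λ = 104, so λ = -3.
Foot = (-23, 19, -28) + (-3)·(-6, 3, -2) = (-5, 10, -22).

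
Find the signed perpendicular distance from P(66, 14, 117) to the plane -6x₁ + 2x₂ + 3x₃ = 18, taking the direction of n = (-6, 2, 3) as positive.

-5

n·P − 18 = -35.
|n| = 7, so the signed distance is -35/7 = -5.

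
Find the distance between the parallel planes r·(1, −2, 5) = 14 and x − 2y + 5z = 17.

With common normal n = (1, −2, 5) (|n| = √30), the distance is |14 − 17|/|n| = 3/√30 = √30/10.

√30/10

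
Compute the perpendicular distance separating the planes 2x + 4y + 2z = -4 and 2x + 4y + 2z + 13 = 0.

9/(2√6)

With common normal n = (2, 4, 2) (|n| = 2√6), the distance is |(-4) − (-13)|/|n| = 9/(2√6) = 3√6/4.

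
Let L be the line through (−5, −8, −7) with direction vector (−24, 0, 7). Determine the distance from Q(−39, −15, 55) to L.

√2549

Direction vector d = (−24, 0, 7).
AP = (−34, −7, 62), and AP × d = (−49, −1250, −168).
|AP × d|² = 1593125 and |d|² = 625, so the distance is √(1593125/625) = √2549.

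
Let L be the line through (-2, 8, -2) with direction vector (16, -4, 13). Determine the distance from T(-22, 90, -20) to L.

Direction vector d = (16, -4, 13).
AP = (-20, 82, -18); AP·d = -882, |AP|² = 7448, |d|² = 441.
distance² = |AP|² − (AP·d)²/|d|² = 7448 − 777924/441 = 5684, so the distance is 14√29.

14√29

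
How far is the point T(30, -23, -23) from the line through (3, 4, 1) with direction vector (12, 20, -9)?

Direction vector d = (12, 20, -9).
AP = (27, -27, -24), and AP × d = (723, -45, 864).
|AP × d|² = 1271250 and |d|² = 625, so the distance is √(1271250/625) = √2034 = 3√226.

3√226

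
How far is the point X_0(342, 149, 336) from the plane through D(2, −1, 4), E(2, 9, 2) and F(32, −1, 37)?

8

DE = (0, 10, −2) and DF = (30, 0, 33), so a normal is n = DE × DF = (330, −60, −300).
Then n·(342, 149, 336) − (−480) = 3600.
|n| = √(108900 + 3600 + 90000) = 450, so the distance is |3600|/450 = 8.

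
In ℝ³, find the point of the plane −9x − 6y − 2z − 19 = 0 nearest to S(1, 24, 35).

(-17, 12, 31)

n = (−9, −6, −2), |n|² = 121, and n·S − 19 = -242.
t = -242/121 = -2, so the foot is S − t·n = (1, 24, 35) − (-2)·(−9, −6, −2) = (−17, 12, 31).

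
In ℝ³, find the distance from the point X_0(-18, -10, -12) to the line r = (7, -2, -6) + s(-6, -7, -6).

√241

Direction vector d = (-6, -7, -6).
AP = (-25, -8, -6), and AP × d = (6, -114, 127).
|AP × d|² = 29161 and |d|² = 121, so the distance is √(29161/121) = √241.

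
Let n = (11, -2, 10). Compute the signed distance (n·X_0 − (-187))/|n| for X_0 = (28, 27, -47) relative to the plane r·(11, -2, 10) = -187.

n·X_0 − (-187) = -29.
|n| = 15, so the signed distance is -29/15.

-29/15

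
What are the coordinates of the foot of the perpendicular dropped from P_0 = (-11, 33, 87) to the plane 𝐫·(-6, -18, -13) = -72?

n = (-6, -18, -13), |n|² = 529, and n·P_0 − (-72) = -1587.
t = -1587/529 = -3, so the foot is P_0 − t·n = (-11, 33, 87) − (-3)·(-6, -18, -13) = (-29, -21, 48).

(-29, -21, 48)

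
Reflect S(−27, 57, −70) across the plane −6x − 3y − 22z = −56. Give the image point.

With n = (−6, −3, −22), the signed offset is (n·S − (-56))/|n|² = 1587/529 = 3.
S' = S − 2t·n = (−27, 57, −70) − 6·(−6, −3, −22) = (9, 75, 62).

(9, 75, 62)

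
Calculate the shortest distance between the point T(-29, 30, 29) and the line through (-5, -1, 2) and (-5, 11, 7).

A direction vector is d = (0, 12, 5).
AP = (-24, 31, 27); AP·d = 507, |AP|² = 2266, |d|² = 169.
distance² = |AP|² − (AP·d)²/|d|² = 2266 − 257049/169 = 745, so the distance is √745.

√745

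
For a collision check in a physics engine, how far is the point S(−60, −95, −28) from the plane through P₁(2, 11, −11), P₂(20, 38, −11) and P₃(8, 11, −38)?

4

P₁P₂ = (18, 27, 0) and P₁P₃ = (6, 0, −27), so a normal is n = P₁P₂ × P₁P₃ = (−729, 486, −162).
n = (−729, 486, −162); n·P − 5670 = -3564; |n| = 891; distance = 3564/891 = 4.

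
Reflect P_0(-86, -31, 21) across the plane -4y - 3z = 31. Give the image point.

(-86, -107/5, 141/5)

With n = (0, -4, -3), the signed offset is (n·P_0 − 31)/|n|² = 30/25 = 6/5.
P_0' = P_0 − 2t·n = (-86, -31, 21) − (12/5)·(0, -4, -3) = (-86, -107/5, 141/5).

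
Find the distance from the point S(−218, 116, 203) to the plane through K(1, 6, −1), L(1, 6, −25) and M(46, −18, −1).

6

KL = (0, 0, −24) and KM = (45, −24, 0), so a normal is n = KL × KM = (−576, −1080, 0).
Then n·(−218, 116, 203) − (−7056) = 7344.
|n| = √(331776 + 1166400 + 0) = 1224, so the distance is |7344|/1224 = 6.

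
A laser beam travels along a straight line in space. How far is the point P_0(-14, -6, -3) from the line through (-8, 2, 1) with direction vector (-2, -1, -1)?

Direction vector d = (-2, -1, -1).
AP = (-6, -8, -4); AP·d = 24, |AP|² = 116, |d|² = 6.
distance² = |AP|² − (AP·d)²/|d|² = 116 − 576/6 = 20, so the distance is 2√5.

2√5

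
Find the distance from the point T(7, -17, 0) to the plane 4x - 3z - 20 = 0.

n = (4, 0, -3); n·P − 20 = 8; |n| = 5; distance = 8/5.

8/5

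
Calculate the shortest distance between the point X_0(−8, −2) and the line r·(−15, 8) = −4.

108/17

d = |(-15)·(-8) + 8·(-2) − (-4)| / √(225 + 64) = |108|/17 = 108/17.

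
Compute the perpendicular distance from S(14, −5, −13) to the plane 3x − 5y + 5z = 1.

√59/59

Normal vector n = (3, −5, 5), and n·(14, −5, −13) − 1 = 1.
|n| = √(9 + 25 + 25) = √59, so the distance is |1|/√59 = √59/59.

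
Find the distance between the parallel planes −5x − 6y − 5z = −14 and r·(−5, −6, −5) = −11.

3√86/86

With common normal n = (−5, −6, −5) (|n| = √86), the distance is |(-14) − (-11)|/|n| = 3/√86.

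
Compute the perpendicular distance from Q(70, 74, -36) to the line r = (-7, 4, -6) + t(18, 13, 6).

Direction vector d = (18, 13, 6).
AP = (77, 70, -30), and AP × d = (810, -1002, -259).
|AP × d|² = 1727185 and |d|² = 529, so the distance is √(1727185/529) = √3265.

√3265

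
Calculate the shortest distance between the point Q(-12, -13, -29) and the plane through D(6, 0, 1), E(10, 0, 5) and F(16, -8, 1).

17/√57

DE = (4, 0, 4) and DF = (10, -8, 0), so a normal is n = DE × DF = (32, 40, -32).
d = |32·(-12) + 40·(-13) + (-32)·(-29) − 160| / √(1024 + 1600 + 1024) = |-136| / (8√57) = 17/√57.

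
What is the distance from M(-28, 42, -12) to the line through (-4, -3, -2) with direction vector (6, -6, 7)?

Direction vector d = (6, -6, 7).
AP = (-24, 45, -10), and AP × d = (255, 108, -126).
|AP × d|² = 92565 and |d|² = 121, so the distance is √(92565/121) = √765 = 3√85.

3√85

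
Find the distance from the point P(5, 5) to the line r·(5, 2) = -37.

72√29/29

d = |5·5 + 2·5 − (-37)| / √(25 + 4) = |72|/√29 = 72/√29.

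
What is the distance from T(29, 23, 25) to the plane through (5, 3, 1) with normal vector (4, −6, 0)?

The plane has equation n·(r − (5, 3, 1)) = 0, i.e. n·r = 2.
d = |4·29 + (-6)·23 − 2| / √(16 + 36 + 0) = |-24| / (2√13) = 12√13/13.

12√13/13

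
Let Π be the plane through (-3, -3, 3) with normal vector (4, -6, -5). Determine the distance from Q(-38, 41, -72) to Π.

29√77/77

The plane has equation n·(r − (-3, -3, 3)) = 0, i.e. n·r = -9.
Then n·(-38, 41, -72) - (-9) = -29.
|n| = √(16 + 36 + 25) = √77, so the distance is |-29|/√77 = 29/√77.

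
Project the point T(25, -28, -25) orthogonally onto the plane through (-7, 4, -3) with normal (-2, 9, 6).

The perpendicular from T has direction n = (-2, 9, 6): r = (25, -28, -25) + λ(-2, 9, 6).
Substitute into the plane: n·(T + λn) = 32 gives -452 + 121λ = 32, so λ = 4.
Foot = (25, -28, -25) + 4·(-2, 9, 6) = (17, 8, -1).

(17, 8, -1)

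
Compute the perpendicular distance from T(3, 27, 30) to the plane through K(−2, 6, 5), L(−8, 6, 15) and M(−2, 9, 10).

5/√59

KL = (−6, 0, 10) and KM = (0, 3, 5), so a normal is n = KL × KM = (−30, 30, −18).
n = (−30, 30, −18); n·P − 150 = 30; |n| = 6√59; distance = 30/(6√59) = 5√59/59.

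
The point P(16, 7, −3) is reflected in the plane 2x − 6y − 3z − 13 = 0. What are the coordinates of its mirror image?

(120/7, 25/7, -33/7)

With n = (2, −6, −3), the signed offset is (n·P − 13)/|n|² = -14/49 = -2/7.
P' = P − 2t·n = (16, 7, −3) − (-4/7)·(2, −6, −3) = (120/7, 25/7, −33/7).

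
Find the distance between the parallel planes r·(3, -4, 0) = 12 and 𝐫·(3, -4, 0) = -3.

Both planes have normal n = (3, -4, 0), |n| = 5. Any point on the first plane is at distance |(-3) − 12|/|n| = 15/5 = 3 from the second.

3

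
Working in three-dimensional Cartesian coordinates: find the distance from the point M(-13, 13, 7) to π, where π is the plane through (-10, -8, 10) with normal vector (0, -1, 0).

The plane has equation n·(r − (-10, -8, 10)) = 0, i.e. n·r = 8.
Then n·(-13, 13, 7) - 8 = -21.
|n| = √(0 + 1 + 0) = 1, so the distance is |-21|/1 = 21.

21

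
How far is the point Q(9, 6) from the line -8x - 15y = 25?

11

d = |(-8)·9 + (-15)·6 − 25| / √(64 + 225) = |-187|/17 = 11.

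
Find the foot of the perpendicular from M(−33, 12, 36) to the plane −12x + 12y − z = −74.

(-9, -12, 38)

n = (−12, 12, −1), |n|² = 289, and n·M − (-74) = 578.
t = 578/289 = 2, so the foot is M − t·n = (−33, 12, 36) − 2·(−12, 12, −1) = (−9, −12, 38).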